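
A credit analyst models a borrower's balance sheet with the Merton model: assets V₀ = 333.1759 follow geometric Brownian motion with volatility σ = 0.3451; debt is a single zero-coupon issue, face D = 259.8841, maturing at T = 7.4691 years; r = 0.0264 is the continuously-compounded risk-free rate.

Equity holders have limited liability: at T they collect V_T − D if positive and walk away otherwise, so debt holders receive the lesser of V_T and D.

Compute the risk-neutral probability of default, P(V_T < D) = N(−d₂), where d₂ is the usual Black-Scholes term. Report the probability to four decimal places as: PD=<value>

d₁ = [ln(V₀/D) + (r + σ²/2)T] / (σ√T)
   = [ln(333.1759/259.8841) + (0.0264 + 0.5·0.3451²)·7.4691] / (0.3451·√7.4691)
   = [0.248435 + 0.641947] / 0.943146 = 0.944055
d₂ = d₁ − σ√T = 0.944055 − 0.943146 = 0.000908
risk-neutral PD = N(−d₂) = N(-0.000908) = 0.499638

PD=0.4996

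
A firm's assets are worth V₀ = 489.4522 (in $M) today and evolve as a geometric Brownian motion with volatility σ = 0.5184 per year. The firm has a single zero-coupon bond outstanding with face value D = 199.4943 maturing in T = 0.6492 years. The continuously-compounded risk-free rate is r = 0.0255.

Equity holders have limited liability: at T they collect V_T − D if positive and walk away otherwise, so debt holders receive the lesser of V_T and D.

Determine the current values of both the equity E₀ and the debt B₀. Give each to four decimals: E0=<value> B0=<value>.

d₁ = [ln(V₀/D) + (r + σ²/2)T] / (σ√T)
   = [ln(489.4522/199.4943) + (0.0255 + 0.5·0.5184²)·0.6492] / (0.5184·√0.6492)
   = [0.897501 + 0.103787] / 0.417690 = 2.397203
d₂ = d₁ − σ√T = 2.397203 − 0.417690 = 1.979513
N(d₁) = 0.991740,  N(d₂) = 0.976121,  e^(−rT) = 0.983582
E₀ = V₀·N(d₁) − D·e^(−rT)·N(d₂)
   = 489.4522·0.991740 − 199.4943·0.983582·0.976121 = 293.875740
B₀ = V₀ − E₀ = 489.4522 − 293.875740 = 195.576460

E0=293.8757 B0=195.5765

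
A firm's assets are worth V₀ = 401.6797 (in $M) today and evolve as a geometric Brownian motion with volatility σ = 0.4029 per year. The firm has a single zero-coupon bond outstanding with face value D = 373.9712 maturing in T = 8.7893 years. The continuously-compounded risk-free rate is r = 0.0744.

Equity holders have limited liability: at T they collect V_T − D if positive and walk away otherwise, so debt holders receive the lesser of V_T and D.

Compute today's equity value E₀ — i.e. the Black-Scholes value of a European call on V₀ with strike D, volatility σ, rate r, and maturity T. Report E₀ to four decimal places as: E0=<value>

d₁ = [ln(V₀/D) + (r + σ²/2)T] / (σ√T)
   = [ln(401.6797/373.9712) + (0.0744 + 0.5·0.4029²)·8.7893] / (0.4029·√8.7893)
   = [0.071476 + 1.367300] / 1.194468 = 1.204534
d₂ = d₁ − σ√T = 1.204534 − 1.194468 = 0.010066
N(d₁) = 0.885808,  N(d₂) = 0.504016,  e^(−rT) = 0.520001
E₀ = V₀·N(d₁) − D·e^(−rT)·N(d₂)
   = 401.6797·0.885808 − 373.9712·0.520001·0.504016 = 257.797548

E0=257.7975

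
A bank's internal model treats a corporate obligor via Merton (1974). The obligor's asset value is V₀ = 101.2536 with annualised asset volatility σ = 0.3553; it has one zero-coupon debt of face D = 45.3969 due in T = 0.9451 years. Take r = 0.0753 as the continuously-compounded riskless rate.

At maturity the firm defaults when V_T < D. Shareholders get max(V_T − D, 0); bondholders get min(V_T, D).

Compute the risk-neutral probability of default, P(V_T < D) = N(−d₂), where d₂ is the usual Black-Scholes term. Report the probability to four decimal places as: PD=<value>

PD=0.0092

d₁ = [ln(V₀/D) + (r + σ²/2)T] / (σ√T)
   = [ln(101.2536/45.3969) + (0.0753 + 0.5·0.3553²)·0.9451] / (0.3553·√0.9451)
   = [0.802184 + 0.130820] / 0.345409 = 2.701155
d₂ = d₁ − σ√T = 2.701155 − 0.345409 = 2.355746
risk-neutral PD = N(−d₂) = N(-2.355746) = 0.009243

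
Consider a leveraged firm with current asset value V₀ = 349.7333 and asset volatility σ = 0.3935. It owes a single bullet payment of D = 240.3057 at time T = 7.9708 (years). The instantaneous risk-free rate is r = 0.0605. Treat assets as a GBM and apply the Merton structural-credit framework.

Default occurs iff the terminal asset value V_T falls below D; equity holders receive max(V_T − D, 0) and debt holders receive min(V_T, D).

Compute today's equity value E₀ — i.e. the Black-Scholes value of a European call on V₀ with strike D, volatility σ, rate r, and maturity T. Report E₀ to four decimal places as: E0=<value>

E0=230.5973

d₁ = [ln(V₀/D) + (r + σ²/2)T] / (σ√T)
   = [ln(349.7333/240.3057) + (0.0605 + 0.5·0.3935²)·7.9708] / (0.3935·√7.9708)
   = [0.375259 + 1.099342] / 1.110953 = 1.327329
d₂ = d₁ − σ√T = 1.327329 − 1.110953 = 0.216376
N(d₁) = 0.907800,  N(d₂) = 0.585653,  e^(−rT) = 0.617403
E₀ = V₀·N(d₁) − D·e^(−rT)·N(d₂)
   = 349.7333·0.907800 − 240.3057·0.617403·0.585653 = 230.597294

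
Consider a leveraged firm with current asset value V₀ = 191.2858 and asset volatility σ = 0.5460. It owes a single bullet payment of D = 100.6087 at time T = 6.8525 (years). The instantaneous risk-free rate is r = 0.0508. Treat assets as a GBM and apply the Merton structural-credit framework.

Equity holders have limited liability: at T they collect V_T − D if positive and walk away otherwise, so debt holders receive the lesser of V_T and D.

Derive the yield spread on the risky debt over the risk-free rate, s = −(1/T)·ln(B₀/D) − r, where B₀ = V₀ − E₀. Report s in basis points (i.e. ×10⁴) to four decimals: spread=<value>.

spread=508.5087

d₁ = [ln(V₀/D) + (r + σ²/2)T] / (σ√T)
   = [ln(191.2858/100.6087) + (0.0508 + 0.5·0.5460²)·6.8525] / (0.5460·√6.8525)
   = [0.642530 + 1.369527] / 1.429280 = 1.407742
d₂ = d₁ − σ√T = 1.407742 − 1.429280 = -0.021537
N(d₁) = 0.920396,  N(d₂) = 0.491408,  e^(−rT) = 0.706023
E₀ = V₀·N(d₁) − D·e^(−rT)·N(d₂)
   = 191.2858·0.920396 − 100.6087·0.706023·0.491408 = 141.152966
B₀ = V₀ − E₀ = 191.2858 − 141.152966 = 50.132834
spread = −(1/T)·ln(B₀/D) − r = −(1/6.8525)·ln(50.132834/100.6087) − 0.0508 = 0.05085087
in basis points: 0.05085087 × 10⁴ = 508.5087 bp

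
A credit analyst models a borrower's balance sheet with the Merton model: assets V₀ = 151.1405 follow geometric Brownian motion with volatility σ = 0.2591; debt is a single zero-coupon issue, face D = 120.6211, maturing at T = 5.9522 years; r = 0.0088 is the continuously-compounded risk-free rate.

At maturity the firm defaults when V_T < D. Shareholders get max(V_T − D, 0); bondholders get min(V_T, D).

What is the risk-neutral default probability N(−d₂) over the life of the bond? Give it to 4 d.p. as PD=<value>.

d₁ = [ln(V₀/D) + (r + σ²/2)T] / (σ√T)
   = [ln(151.1405/120.6211) + (0.0088 + 0.5·0.2591²)·5.9522] / (0.2591·√5.9522)
   = [0.225556 + 0.252173] / 0.632130 = 0.755745
d₂ = d₁ − σ√T = 0.755745 − 0.632130 = 0.123616
risk-neutral PD = N(−d₂) = N(-0.123616) = 0.450810

PD=0.4508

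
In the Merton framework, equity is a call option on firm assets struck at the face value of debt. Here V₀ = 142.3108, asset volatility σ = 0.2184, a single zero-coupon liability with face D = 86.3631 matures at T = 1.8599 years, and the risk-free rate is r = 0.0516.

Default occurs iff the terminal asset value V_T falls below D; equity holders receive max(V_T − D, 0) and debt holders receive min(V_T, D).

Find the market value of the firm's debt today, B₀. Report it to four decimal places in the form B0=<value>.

B0=78.1945

d₁ = [ln(V₀/D) + (r + σ²/2)T] / (σ√T)
   = [ln(142.3108/86.3631) + (0.0516 + 0.5·0.2184²)·1.8599] / (0.2184·√1.8599)
   = [0.499453 + 0.140328] / 0.297850 = 2.147998
d₂ = d₁ − σ√T = 2.147998 − 0.297850 = 1.850148
N(d₁) = 0.984143,  N(d₂) = 0.967854,  e^(−rT) = 0.908491
E₀ = V₀·N(d₁) − D·e^(−rT)·N(d₂)
   = 142.3108·0.984143 − 86.3631·0.908491·0.967854 = 64.116312
B₀ = V₀ − E₀ = 142.3108 − 64.116312 = 78.194488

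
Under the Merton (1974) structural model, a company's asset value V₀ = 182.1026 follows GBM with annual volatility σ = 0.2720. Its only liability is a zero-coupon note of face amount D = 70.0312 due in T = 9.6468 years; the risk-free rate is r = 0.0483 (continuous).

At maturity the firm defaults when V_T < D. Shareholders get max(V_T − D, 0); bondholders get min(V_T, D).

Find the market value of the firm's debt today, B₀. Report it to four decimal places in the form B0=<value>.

d₁ = [ln(V₀/D) + (r + σ²/2)T] / (σ√T)
   = [ln(182.1026/70.0312) + (0.0483 + 0.5·0.2720²)·9.6468] / (0.2720·√9.6468)
   = [0.955629 + 0.822795] / 0.844813 = 2.105110
d₂ = d₁ − σ√T = 2.105110 − 0.844813 = 1.260297
N(d₁) = 0.982359,  N(d₂) = 0.896219,  e^(−rT) = 0.627545
E₀ = V₀·N(d₁) − D·e^(−rT)·N(d₂)
   = 182.1026·0.982359 − 70.0312·0.627545·0.896219 = 139.503388
B₀ = V₀ − E₀ = 182.1026 − 139.503388 = 42.599212

B0=42.5992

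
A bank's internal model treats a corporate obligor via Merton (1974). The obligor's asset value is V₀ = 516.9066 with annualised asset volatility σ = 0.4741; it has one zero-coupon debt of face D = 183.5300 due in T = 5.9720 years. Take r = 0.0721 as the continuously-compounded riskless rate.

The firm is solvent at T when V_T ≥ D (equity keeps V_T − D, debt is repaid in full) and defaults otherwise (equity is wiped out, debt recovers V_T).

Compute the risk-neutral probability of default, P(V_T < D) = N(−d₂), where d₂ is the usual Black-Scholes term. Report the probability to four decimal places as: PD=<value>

PD=0.2463

d₁ = [ln(V₀/D) + (r + σ²/2)T] / (σ√T)
   = [ln(516.9066/183.5300) + (0.0721 + 0.5·0.4741²)·5.9720] / (0.4741·√5.9720)
   = [1.035484 + 1.101747] / 1.158590 = 1.844682
d₂ = d₁ − σ√T = 1.844682 − 1.158590 = 0.686092
risk-neutral PD = N(−d₂) = N(-0.686092) = 0.246328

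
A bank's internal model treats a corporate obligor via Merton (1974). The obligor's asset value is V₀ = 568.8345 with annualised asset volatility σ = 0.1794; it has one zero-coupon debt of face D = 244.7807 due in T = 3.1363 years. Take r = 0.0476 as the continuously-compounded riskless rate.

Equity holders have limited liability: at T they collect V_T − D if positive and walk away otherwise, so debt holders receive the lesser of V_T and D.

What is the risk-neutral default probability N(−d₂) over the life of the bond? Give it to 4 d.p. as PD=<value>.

d₁ = [ln(V₀/D) + (r + σ²/2)T] / (σ√T)
   = [ln(568.8345/244.7807) + (0.0476 + 0.5·0.1794²)·3.1363] / (0.1794·√3.1363)
   = [0.843227 + 0.199758] / 0.317710 = 3.282817
d₂ = d₁ − σ√T = 3.282817 − 0.317710 = 2.965107
risk-neutral PD = N(−d₂) = N(-2.965107) = 0.001513

PD=0.0015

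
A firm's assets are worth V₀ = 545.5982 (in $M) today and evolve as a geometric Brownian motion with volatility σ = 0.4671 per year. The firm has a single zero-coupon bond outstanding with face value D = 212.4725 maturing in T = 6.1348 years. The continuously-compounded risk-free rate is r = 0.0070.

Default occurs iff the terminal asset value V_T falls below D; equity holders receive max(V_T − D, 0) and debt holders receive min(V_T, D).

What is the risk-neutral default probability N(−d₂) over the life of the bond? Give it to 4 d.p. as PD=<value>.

d₁ = [ln(V₀/D) + (r + σ²/2)T] / (σ√T)
   = [ln(545.5982/212.4725) + (0.0070 + 0.5·0.4671²)·6.1348] / (0.4671·√6.1348)
   = [0.943070 + 0.712196] / 1.156938 = 1.430731
d₂ = d₁ − σ√T = 1.430731 − 1.156938 = 0.273793
risk-neutral PD = N(−d₂) = N(-0.273793) = 0.392122

PD=0.3921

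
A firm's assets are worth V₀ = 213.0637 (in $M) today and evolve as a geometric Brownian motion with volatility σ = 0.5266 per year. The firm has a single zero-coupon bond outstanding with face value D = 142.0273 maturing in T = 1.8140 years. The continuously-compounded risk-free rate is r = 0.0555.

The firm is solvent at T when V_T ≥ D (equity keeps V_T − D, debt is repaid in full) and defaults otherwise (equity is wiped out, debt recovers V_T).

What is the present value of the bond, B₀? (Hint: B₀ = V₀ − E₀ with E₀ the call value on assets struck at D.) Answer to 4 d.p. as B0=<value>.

d₁ = [ln(V₀/D) + (r + σ²/2)T] / (σ√T)
   = [ln(213.0637/142.0273) + (0.0555 + 0.5·0.5266²)·1.8140] / (0.5266·√1.8140)
   = [0.405572 + 0.352195] / 0.709250 = 1.068405
d₂ = d₁ − σ√T = 1.068405 − 0.709250 = 0.359155
N(d₁) = 0.857331,  N(d₂) = 0.640261,  e^(−rT) = 0.904225
E₀ = V₀·N(d₁) − D·e^(−rT)·N(d₂)
   = 213.0637·0.857331 − 142.0273·0.904225·0.640261 = 100.440925
B₀ = V₀ − E₀ = 213.0637 − 100.440925 = 112.622775

B0=112.6228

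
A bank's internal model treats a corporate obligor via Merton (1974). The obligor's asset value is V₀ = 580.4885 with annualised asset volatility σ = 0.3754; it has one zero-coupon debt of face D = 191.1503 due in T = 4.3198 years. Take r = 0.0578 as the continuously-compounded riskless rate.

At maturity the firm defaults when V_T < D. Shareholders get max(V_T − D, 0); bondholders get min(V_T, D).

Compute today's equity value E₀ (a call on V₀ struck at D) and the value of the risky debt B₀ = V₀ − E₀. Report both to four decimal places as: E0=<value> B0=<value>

E0=435.1316 B0=145.3569

d₁ = [ln(V₀/D) + (r + σ²/2)T] / (σ√T)
   = [ln(580.4885/191.1503) + (0.0578 + 0.5·0.3754²)·4.3198] / (0.3754·√4.3198)
   = [1.110810 + 0.554069] / 0.780236 = 2.133814
d₂ = d₁ − σ√T = 2.133814 − 0.780236 = 1.353578
N(d₁) = 0.983571,  N(d₂) = 0.912064,  e^(−rT) = 0.779047
E₀ = V₀·N(d₁) − D·e^(−rT)·N(d₂)
   = 580.4885·0.983571 − 191.1503·0.779047·0.912064 = 435.131586
B₀ = V₀ − E₀ = 580.4885 − 435.131586 = 145.356914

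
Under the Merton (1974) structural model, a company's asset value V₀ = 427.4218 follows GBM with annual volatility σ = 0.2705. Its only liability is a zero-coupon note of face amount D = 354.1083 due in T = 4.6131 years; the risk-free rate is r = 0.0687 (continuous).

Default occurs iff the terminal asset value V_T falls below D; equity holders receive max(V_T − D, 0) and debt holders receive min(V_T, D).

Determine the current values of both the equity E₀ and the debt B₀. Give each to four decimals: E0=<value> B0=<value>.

d₁ = [ln(V₀/D) + (r + σ²/2)T] / (σ√T)
   = [ln(427.4218/354.1083) + (0.0687 + 0.5·0.2705²)·4.6131] / (0.2705·√4.6131)
   = [0.188169 + 0.485691] / 0.580983 = 1.159860
d₂ = d₁ − σ√T = 1.159860 − 0.580983 = 0.578877
N(d₁) = 0.876947,  N(d₂) = 0.718664,  e^(−rT) = 0.728389
E₀ = V₀·N(d₁) − D·e^(−rT)·N(d₂)
   = 427.4218·0.876947 − 354.1083·0.728389·0.718664 = 189.462356
B₀ = V₀ − E₀ = 427.4218 − 189.462356 = 237.959444

E0=189.4624 B0=237.9594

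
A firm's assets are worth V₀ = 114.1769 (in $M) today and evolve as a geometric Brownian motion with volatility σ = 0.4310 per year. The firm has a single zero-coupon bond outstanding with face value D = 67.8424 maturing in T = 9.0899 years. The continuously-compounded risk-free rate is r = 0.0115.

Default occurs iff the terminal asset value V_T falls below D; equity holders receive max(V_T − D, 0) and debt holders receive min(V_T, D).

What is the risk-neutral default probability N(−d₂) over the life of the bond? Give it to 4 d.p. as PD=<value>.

PD=0.5670

d₁ = [ln(V₀/D) + (r + σ²/2)T] / (σ√T)
   = [ln(114.1769/67.8424) + (0.0115 + 0.5·0.4310²)·9.0899] / (0.4310·√9.0899)
   = [0.520562 + 0.948808] / 1.299442 = 1.130770
d₂ = d₁ − σ√T = 1.130770 − 1.299442 = -0.168672
risk-neutral PD = N(−d₂) = N(0.168672) = 0.566973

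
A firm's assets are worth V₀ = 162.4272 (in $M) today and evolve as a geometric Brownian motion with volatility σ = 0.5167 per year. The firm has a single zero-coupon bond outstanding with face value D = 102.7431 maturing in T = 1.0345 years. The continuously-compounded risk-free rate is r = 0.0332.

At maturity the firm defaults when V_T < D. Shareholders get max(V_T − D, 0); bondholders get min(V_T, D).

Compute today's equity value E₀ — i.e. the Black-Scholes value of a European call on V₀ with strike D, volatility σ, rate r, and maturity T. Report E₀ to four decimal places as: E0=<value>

E0=69.2819

d₁ = [ln(V₀/D) + (r + σ²/2)T] / (σ√T)
   = [ln(162.4272/102.7431) + (0.0332 + 0.5·0.5167²)·1.0345] / (0.5167·√1.0345)
   = [0.457998 + 0.172440] / 0.525537 = 1.199607
d₂ = d₁ − σ√T = 1.199607 − 0.525537 = 0.674069
N(d₁) = 0.884854,  N(d₂) = 0.749866,  e^(−rT) = 0.966238
E₀ = V₀·N(d₁) − D·e^(−rT)·N(d₂)
   = 162.4272·0.884854 − 102.7431·0.966238·0.749866 = 69.281923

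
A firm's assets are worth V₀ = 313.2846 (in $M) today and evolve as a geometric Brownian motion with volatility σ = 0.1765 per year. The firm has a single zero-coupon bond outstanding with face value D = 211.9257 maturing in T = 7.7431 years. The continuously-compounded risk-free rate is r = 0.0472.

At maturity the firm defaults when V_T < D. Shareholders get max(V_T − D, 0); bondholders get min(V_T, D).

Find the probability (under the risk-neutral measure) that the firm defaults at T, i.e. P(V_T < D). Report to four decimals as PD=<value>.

d₁ = [ln(V₀/D) + (r + σ²/2)T] / (σ√T)
   = [ln(313.2846/211.9257) + (0.0472 + 0.5·0.1765²)·7.7431] / (0.1765·√7.7431)
   = [0.390876 + 0.486082] / 0.491136 = 1.785569
d₂ = d₁ − σ√T = 1.785569 − 0.491136 = 1.294433
risk-neutral PD = N(−d₂) = N(-1.294433) = 0.097758

PD=0.0978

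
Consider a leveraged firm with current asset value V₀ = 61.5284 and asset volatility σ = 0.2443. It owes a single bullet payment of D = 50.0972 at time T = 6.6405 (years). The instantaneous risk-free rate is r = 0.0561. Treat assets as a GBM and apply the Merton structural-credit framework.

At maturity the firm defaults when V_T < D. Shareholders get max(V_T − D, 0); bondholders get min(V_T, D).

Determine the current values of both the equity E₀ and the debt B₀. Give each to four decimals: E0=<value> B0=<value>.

E0=29.7450 B0=31.7834

d₁ = [ln(V₀/D) + (r + σ²/2)T] / (σ√T)
   = [ln(61.5284/50.0972) + (0.0561 + 0.5·0.2443²)·6.6405] / (0.2443·√6.6405)
   = [0.205534 + 0.570693] / 0.629541 = 1.233004
d₂ = d₁ − σ√T = 1.233004 − 0.629541 = 0.603464
N(d₁) = 0.891213,  N(d₂) = 0.726900,  e^(−rT) = 0.688988
E₀ = V₀·N(d₁) − D·e^(−rT)·N(d₂)
   = 61.5284·0.891213 − 50.0972·0.688988·0.726900 = 29.744978
B₀ = V₀ − E₀ = 61.5284 − 29.744978 = 31.783422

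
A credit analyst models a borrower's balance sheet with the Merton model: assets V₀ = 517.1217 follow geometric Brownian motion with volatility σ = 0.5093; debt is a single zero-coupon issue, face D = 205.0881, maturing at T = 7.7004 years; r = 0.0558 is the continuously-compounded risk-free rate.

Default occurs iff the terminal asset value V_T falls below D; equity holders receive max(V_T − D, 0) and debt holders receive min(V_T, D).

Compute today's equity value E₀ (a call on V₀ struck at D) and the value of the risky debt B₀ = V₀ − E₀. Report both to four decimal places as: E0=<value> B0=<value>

E0=412.3342 B0=104.7875

d₁ = [ln(V₀/D) + (r + σ²/2)T] / (σ√T)
   = [ln(517.1217/205.0881) + (0.0558 + 0.5·0.5093²)·7.7004] / (0.5093·√7.7004)
   = [0.924839 + 1.428372] / 1.413287 = 1.665062
d₂ = d₁ − σ√T = 1.665062 − 1.413287 = 0.251776
N(d₁) = 0.952050,  N(d₂) = 0.599393,  e^(−rT) = 0.650716
E₀ = V₀·N(d₁) − D·e^(−rT)·N(d₂)
   = 517.1217·0.952050 − 205.0881·0.650716·0.599393 = 412.334241
B₀ = V₀ − E₀ = 517.1217 − 412.334241 = 104.787459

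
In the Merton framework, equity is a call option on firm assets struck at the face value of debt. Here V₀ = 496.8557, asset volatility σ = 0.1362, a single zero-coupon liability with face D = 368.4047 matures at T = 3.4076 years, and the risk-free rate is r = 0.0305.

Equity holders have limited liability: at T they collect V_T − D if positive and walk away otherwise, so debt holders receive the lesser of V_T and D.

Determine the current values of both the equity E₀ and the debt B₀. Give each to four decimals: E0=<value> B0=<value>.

E0=167.1600 B0=329.6957

d₁ = [ln(V₀/D) + (r + σ²/2)T] / (σ√T)
   = [ln(496.8557/368.4047) + (0.0305 + 0.5·0.1362²)·3.4076] / (0.1362·√3.4076)
   = [0.299118 + 0.135538] / 0.251421 = 1.728797
d₂ = d₁ − σ√T = 1.728797 − 0.251421 = 1.477376
N(d₁) = 0.958077,  N(d₂) = 0.930213,  e^(−rT) = 0.901287
E₀ = V₀·N(d₁) − D·e^(−rT)·N(d₂)
   = 496.8557·0.958077 − 368.4047·0.901287·0.930213 = 167.159977
B₀ = V₀ − E₀ = 496.8557 − 167.159977 = 329.695723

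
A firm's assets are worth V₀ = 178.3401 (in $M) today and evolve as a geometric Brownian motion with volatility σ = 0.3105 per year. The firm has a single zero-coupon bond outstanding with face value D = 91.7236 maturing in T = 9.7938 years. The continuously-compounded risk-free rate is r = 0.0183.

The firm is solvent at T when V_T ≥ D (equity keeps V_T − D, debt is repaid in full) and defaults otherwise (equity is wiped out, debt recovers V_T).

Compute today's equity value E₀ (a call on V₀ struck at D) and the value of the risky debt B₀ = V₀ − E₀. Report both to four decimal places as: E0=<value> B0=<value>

d₁ = [ln(V₀/D) + (r + σ²/2)T] / (σ√T)
   = [ln(178.3401/91.7236) + (0.0183 + 0.5·0.3105²)·9.7938] / (0.3105·√9.7938)
   = [0.664913 + 0.651338] / 0.971711 = 1.354570
d₂ = d₁ − σ√T = 1.354570 − 0.971711 = 0.382858
N(d₁) = 0.912223,  N(d₂) = 0.649088,  e^(−rT) = 0.835917
E₀ = V₀·N(d₁) − D·e^(−rT)·N(d₂)
   = 178.3401·0.912223 − 91.7236·0.835917·0.649088 = 112.918206
B₀ = V₀ − E₀ = 178.3401 − 112.918206 = 65.421894

E0=112.9182 B0=65.4219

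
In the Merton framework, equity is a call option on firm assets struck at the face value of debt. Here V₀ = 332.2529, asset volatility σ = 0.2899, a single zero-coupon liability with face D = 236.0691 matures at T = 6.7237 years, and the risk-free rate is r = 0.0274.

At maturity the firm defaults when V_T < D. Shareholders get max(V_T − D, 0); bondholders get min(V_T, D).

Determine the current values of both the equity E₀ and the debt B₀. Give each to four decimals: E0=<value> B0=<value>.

d₁ = [ln(V₀/D) + (r + σ²/2)T] / (σ√T)
   = [ln(332.2529/236.0691) + (0.0274 + 0.5·0.2899²)·6.7237] / (0.2899·√6.7237)
   = [0.341772 + 0.466766] / 0.751714 = 1.075593
d₂ = d₁ − σ√T = 1.075593 − 0.751714 = 0.323880
N(d₁) = 0.858945,  N(d₂) = 0.626985,  e^(−rT) = 0.831745
E₀ = V₀·N(d₁) − D·e^(−rT)·N(d₂)
   = 332.2529·0.858945 − 236.0691·0.831745·0.626985 = 162.278951
B₀ = V₀ − E₀ = 332.2529 − 162.278951 = 169.973949

E0=162.2790 B0=169.9739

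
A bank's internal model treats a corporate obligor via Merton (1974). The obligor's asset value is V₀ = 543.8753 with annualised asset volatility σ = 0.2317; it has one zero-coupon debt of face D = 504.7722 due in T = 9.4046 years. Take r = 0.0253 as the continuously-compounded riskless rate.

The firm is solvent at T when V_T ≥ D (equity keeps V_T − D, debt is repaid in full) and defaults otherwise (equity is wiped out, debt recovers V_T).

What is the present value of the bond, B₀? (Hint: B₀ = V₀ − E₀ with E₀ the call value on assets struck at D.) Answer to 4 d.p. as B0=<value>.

d₁ = [ln(V₀/D) + (r + σ²/2)T] / (σ√T)
   = [ln(543.8753/504.7722) + (0.0253 + 0.5·0.2317²)·9.4046] / (0.2317·√9.4046)
   = [0.074613 + 0.490379] / 0.710553 = 0.795144
d₂ = d₁ − σ√T = 0.795144 − 0.710553 = 0.084591
N(d₁) = 0.786735,  N(d₂) = 0.533707,  e^(−rT) = 0.788253
E₀ = V₀·N(d₁) − D·e^(−rT)·N(d₂)
   = 543.8753·0.786735 − 504.7722·0.788253·0.533707 = 215.530168
B₀ = V₀ − E₀ = 543.8753 − 215.530168 = 328.345132

B0=328.3451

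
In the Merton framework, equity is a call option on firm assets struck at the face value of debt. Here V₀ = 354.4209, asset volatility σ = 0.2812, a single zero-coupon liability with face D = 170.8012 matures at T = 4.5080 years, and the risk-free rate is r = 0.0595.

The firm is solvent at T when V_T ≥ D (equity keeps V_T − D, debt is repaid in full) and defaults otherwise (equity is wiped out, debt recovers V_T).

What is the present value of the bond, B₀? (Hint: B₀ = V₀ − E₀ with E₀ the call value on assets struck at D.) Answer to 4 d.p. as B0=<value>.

d₁ = [ln(V₀/D) + (r + σ²/2)T] / (σ√T)
   = [ln(354.4209/170.8012) + (0.0595 + 0.5·0.2812²)·4.5080] / (0.2812·√4.5080)
   = [0.729985 + 0.446458] / 0.597045 = 1.970441
d₂ = d₁ − σ√T = 1.970441 − 0.597045 = 1.373396
N(d₁) = 0.975606,  N(d₂) = 0.915185,  e^(−rT) = 0.764735
E₀ = V₀·N(d₁) − D·e^(−rT)·N(d₂)
   = 354.4209·0.975606 − 170.8012·0.764735·0.915185 = 226.235833
B₀ = V₀ − E₀ = 354.4209 − 226.235833 = 128.185067

B0=128.1851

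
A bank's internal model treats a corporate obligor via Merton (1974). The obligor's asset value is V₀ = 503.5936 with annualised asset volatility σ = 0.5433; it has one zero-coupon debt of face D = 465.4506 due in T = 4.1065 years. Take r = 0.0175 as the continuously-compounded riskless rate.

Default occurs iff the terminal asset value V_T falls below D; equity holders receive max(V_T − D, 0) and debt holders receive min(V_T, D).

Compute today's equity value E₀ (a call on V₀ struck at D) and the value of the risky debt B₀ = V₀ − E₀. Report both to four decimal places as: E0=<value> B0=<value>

E0=232.6483 B0=270.9453

d₁ = [ln(V₀/D) + (r + σ²/2)T] / (σ√T)
   = [ln(503.5936/465.4506) + (0.0175 + 0.5·0.5433²)·4.1065] / (0.5433·√4.1065)
   = [0.078764 + 0.677932] / 1.100970 = 0.687298
d₂ = d₁ − σ√T = 0.687298 − 1.100970 = -0.413672
N(d₁) = 0.754053,  N(d₂) = 0.339557,  e^(−rT) = 0.930658
E₀ = V₀·N(d₁) − D·e^(−rT)·N(d₂)
   = 503.5936·0.754053 − 465.4506·0.930658·0.339557 = 232.648340
B₀ = V₀ − E₀ = 503.5936 − 232.648340 = 270.945260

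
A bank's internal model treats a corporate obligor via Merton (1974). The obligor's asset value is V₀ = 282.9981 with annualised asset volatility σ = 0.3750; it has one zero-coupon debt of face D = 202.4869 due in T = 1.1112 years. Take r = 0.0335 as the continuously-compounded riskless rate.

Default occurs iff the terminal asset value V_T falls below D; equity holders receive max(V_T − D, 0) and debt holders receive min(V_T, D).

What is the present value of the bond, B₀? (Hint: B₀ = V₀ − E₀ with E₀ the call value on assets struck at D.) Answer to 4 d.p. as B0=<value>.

B0=186.5448

d₁ = [ln(V₀/D) + (r + σ²/2)T] / (σ√T)
   = [ln(282.9981/202.4869) + (0.0335 + 0.5·0.3750²)·1.1112] / (0.3750·√1.1112)
   = [0.334765 + 0.115356] / 0.395301 = 1.138682
d₂ = d₁ − σ√T = 1.138682 − 0.395301 = 0.743381
N(d₁) = 0.872582,  N(d₂) = 0.771375,  e^(−rT) = 0.963459
E₀ = V₀·N(d₁) − D·e^(−rT)·N(d₂)
   = 282.9981·0.872582 − 202.4869·0.963459·0.771375 = 96.453254
B₀ = V₀ − E₀ = 282.9981 − 96.453254 = 186.544846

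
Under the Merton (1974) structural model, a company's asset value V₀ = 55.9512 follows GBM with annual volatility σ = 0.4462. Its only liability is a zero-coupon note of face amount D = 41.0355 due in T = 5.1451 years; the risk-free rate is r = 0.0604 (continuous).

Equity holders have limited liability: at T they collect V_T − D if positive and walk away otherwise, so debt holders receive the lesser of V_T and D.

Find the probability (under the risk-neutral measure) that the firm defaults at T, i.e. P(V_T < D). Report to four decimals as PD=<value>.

d₁ = [ln(V₀/D) + (r + σ²/2)T] / (σ√T)
   = [ln(55.9512/41.0355) + (0.0604 + 0.5·0.4462²)·5.1451] / (0.4462·√5.1451)
   = [0.310042 + 0.822944] / 1.012107 = 1.119434
d₂ = d₁ − σ√T = 1.119434 − 1.012107 = 0.107327
risk-neutral PD = N(−d₂) = N(-0.107327) = 0.457265

PD=0.4573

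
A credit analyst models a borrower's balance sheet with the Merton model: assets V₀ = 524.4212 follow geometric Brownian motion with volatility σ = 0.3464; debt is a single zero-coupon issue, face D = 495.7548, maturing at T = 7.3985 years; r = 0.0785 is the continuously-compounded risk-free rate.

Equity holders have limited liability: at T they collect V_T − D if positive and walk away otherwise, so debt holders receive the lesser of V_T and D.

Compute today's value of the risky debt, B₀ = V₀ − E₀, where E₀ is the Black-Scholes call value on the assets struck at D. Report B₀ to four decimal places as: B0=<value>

B0=227.0944

d₁ = [ln(V₀/D) + (r + σ²/2)T] / (σ√T)
   = [ln(524.4212/495.7548) + (0.0785 + 0.5·0.3464²)·7.3985] / (0.3464·√7.3985)
   = [0.056214 + 1.024666] / 0.942214 = 1.147170
d₂ = d₁ − σ√T = 1.147170 − 0.942214 = 0.204956
N(d₁) = 0.874344,  N(d₂) = 0.581197,  e^(−rT) = 0.559461
E₀ = V₀·N(d₁) − D·e^(−rT)·N(d₂)
   = 524.4212·0.874344 − 495.7548·0.559461·0.581197 = 297.326762
B₀ = V₀ − E₀ = 524.4212 − 297.326762 = 227.094438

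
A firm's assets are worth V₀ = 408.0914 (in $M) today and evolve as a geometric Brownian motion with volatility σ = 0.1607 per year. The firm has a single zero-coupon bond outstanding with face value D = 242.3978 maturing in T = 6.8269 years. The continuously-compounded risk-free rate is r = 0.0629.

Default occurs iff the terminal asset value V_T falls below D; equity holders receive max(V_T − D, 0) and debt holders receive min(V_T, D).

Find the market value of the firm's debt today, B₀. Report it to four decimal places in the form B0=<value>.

B0=157.3483

d₁ = [ln(V₀/D) + (r + σ²/2)T] / (σ√T)
   = [ln(408.0914/242.3978) + (0.0629 + 0.5·0.1607²)·6.8269] / (0.1607·√6.8269)
   = [0.520911 + 0.517563] / 0.419882 = 2.473249
d₂ = d₁ − σ√T = 2.473249 − 0.419882 = 2.053366
N(d₁) = 0.993305,  N(d₂) = 0.979981,  e^(−rT) = 0.650892
E₀ = V₀·N(d₁) − D·e^(−rT)·N(d₂)
   = 408.0914·0.993305 − 242.3978·0.650892·0.979981 = 250.743115
B₀ = V₀ − E₀ = 408.0914 − 250.743115 = 157.348285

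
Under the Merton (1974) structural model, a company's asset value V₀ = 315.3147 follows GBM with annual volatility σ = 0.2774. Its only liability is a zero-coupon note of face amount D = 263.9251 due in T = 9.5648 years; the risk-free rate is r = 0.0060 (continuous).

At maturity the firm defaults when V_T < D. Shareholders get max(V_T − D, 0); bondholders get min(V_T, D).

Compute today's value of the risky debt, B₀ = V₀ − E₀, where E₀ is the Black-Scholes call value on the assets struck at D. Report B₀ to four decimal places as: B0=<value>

d₁ = [ln(V₀/D) + (r + σ²/2)T] / (σ√T)
   = [ln(315.3147/263.9251) + (0.0060 + 0.5·0.2774²)·9.5648] / (0.2774·√9.5648)
   = [0.177906 + 0.425398] / 0.857915 = 0.703221
d₂ = d₁ − σ√T = 0.703221 − 0.857915 = -0.154694
N(d₁) = 0.759041,  N(d₂) = 0.438531,  e^(−rT) = 0.944227
E₀ = V₀·N(d₁) − D·e^(−rT)·N(d₂)
   = 315.3147·0.759041 − 263.9251·0.944227·0.438531 = 130.052543
B₀ = V₀ − E₀ = 315.3147 − 130.052543 = 185.262157

B0=185.2622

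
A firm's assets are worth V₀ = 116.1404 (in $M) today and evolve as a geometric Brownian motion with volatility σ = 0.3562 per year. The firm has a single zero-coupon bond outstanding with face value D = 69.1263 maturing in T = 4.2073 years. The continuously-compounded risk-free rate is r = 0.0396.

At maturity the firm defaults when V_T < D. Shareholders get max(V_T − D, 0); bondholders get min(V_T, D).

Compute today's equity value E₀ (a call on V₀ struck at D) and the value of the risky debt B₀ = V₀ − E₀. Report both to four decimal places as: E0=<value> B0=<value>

E0=63.0318 B0=53.1086

d₁ = [ln(V₀/D) + (r + σ²/2)T] / (σ√T)
   = [ln(116.1404/69.1263) + (0.0396 + 0.5·0.3562²)·4.2073] / (0.3562·√4.2073)
   = [0.518865 + 0.433517] / 0.730627 = 1.303513
d₂ = d₁ − σ√T = 1.303513 − 0.730627 = 0.572886
N(d₁) = 0.903800,  N(d₂) = 0.716639,  e^(−rT) = 0.846530
E₀ = V₀·N(d₁) − D·e^(−rT)·N(d₂)
   = 116.1404·0.903800 − 69.1263·0.846530·0.716639 = 63.031770
B₀ = V₀ − E₀ = 116.1404 − 63.031770 = 53.108630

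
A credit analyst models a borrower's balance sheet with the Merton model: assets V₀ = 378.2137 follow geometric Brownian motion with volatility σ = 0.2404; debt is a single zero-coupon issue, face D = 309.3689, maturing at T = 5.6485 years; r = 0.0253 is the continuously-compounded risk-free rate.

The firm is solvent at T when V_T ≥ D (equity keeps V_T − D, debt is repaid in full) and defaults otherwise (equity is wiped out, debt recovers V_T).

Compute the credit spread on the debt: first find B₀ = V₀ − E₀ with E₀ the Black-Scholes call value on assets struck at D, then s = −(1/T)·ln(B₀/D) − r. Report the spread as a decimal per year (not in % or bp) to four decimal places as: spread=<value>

spread=0.0210

d₁ = [ln(V₀/D) + (r + σ²/2)T] / (σ√T)
   = [ln(378.2137/309.3689) + (0.0253 + 0.5·0.2404²)·5.6485] / (0.2404·√5.6485)
   = [0.200925 + 0.306127] / 0.571348 = 0.887465
d₂ = d₁ − σ√T = 0.887465 − 0.571348 = 0.316116
N(d₁) = 0.812586,  N(d₂) = 0.624043,  e^(−rT) = 0.866835
E₀ = V₀·N(d₁) − D·e^(−rT)·N(d₂)
   = 378.2137·0.812586 − 309.3689·0.866835·0.624043 = 139.980388
B₀ = V₀ − E₀ = 378.2137 − 139.980388 = 238.233312
spread = −(1/T)·ln(B₀/D) − r = −(1/5.6485)·ln(238.233312/309.3689) − 0.0253 = 0.02095722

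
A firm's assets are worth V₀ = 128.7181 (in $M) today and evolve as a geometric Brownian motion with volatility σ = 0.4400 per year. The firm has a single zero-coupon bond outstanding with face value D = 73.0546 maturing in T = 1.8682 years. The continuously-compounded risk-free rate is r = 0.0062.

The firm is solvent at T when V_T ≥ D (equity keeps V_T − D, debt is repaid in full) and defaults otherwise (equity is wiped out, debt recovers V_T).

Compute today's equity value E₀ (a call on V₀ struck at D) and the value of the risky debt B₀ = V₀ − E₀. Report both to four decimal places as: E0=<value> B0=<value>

d₁ = [ln(V₀/D) + (r + σ²/2)T] / (σ√T)
   = [ln(128.7181/73.0546) + (0.0062 + 0.5·0.4400²)·1.8682] / (0.4400·√1.8682)
   = [0.566418 + 0.192425] / 0.601401 = 1.261790
d₂ = d₁ − σ√T = 1.261790 − 0.601401 = 0.660389
N(d₁) = 0.896488,  N(d₂) = 0.745498,  e^(−rT) = 0.988484
E₀ = V₀·N(d₁) − D·e^(−rT)·N(d₂)
   = 128.7181·0.896488 − 73.0546·0.988484·0.745498 = 61.559352
B₀ = V₀ − E₀ = 128.7181 − 61.559352 = 67.158748

E0=61.5594 B0=67.1587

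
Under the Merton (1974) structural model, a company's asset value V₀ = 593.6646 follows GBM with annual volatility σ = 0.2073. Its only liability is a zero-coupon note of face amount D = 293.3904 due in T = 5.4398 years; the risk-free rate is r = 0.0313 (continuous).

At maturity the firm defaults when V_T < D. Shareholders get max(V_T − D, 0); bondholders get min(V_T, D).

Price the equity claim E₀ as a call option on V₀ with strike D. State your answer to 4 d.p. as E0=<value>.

d₁ = [ln(V₀/D) + (r + σ²/2)T] / (σ√T)
   = [ln(593.6646/293.3904) + (0.0313 + 0.5·0.2073²)·5.4398] / (0.2073·√5.4398)
   = [0.704810 + 0.287149] / 0.483494 = 2.051649
d₂ = d₁ − σ√T = 2.051649 − 0.483494 = 1.568155
N(d₁) = 0.979898,  N(d₂) = 0.941578,  e^(−rT) = 0.843441
E₀ = V₀·N(d₁) − D·e^(−rT)·N(d₂)
   = 593.6646·0.979898 − 293.3904·0.843441·0.941578 = 348.730492

E0=348.7305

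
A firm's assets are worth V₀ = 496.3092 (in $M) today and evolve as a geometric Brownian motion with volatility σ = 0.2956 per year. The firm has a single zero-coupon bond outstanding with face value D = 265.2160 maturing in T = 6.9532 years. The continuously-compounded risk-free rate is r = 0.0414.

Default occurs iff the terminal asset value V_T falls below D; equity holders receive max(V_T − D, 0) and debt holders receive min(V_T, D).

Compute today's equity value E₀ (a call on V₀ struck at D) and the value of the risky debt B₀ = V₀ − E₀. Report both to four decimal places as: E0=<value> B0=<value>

d₁ = [ln(V₀/D) + (r + σ²/2)T] / (σ√T)
   = [ln(496.3092/265.2160) + (0.0414 + 0.5·0.2956²)·6.9532] / (0.2956·√6.9532)
   = [0.626655 + 0.591646] / 0.779465 = 1.562995
d₂ = d₁ − σ√T = 1.562995 − 0.779465 = 0.783529
N(d₁) = 0.940973,  N(d₂) = 0.783342,  e^(−rT) = 0.749865
E₀ = V₀·N(d₁) − D·e^(−rT)·N(d₂)
   = 496.3092·0.940973 − 265.2160·0.749865·0.783342 = 311.225610
B₀ = V₀ − E₀ = 496.3092 − 311.225610 = 185.083590

E0=311.2256 B0=185.0836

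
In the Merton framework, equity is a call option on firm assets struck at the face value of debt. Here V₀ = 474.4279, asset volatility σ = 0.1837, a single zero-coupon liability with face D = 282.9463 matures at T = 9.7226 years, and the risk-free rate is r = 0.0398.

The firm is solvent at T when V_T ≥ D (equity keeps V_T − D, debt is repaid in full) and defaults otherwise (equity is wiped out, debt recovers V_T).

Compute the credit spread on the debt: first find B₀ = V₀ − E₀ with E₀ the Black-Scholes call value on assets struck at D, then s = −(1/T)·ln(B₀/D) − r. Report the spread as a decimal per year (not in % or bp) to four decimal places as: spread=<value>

spread=0.0022

d₁ = [ln(V₀/D) + (r + σ²/2)T] / (σ√T)
   = [ln(474.4279/282.9463) + (0.0398 + 0.5·0.1837²)·9.7226] / (0.1837·√9.7226)
   = [0.516853 + 0.551007] / 0.572797 = 1.864292
d₂ = d₁ − σ√T = 1.864292 − 0.572797 = 1.291495
N(d₁) = 0.968860,  N(d₂) = 0.901734,  e^(−rT) = 0.679119
E₀ = V₀·N(d₁) − D·e^(−rT)·N(d₂)
   = 474.4279·0.968860 − 282.9463·0.679119·0.901734 = 286.382155
B₀ = V₀ − E₀ = 474.4279 − 286.382155 = 188.045745
spread = −(1/T)·ln(B₀/D) − r = −(1/9.7226)·ln(188.045745/282.9463) − 0.0398 = 0.00222290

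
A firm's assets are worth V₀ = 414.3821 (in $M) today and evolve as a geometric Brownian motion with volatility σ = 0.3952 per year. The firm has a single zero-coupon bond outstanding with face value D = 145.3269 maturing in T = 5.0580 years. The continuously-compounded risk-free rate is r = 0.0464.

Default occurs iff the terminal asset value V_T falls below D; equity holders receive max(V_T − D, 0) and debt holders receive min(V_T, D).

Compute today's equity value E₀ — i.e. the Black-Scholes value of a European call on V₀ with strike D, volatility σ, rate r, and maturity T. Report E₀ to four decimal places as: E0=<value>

E0=305.4819

d₁ = [ln(V₀/D) + (r + σ²/2)T] / (σ√T)
   = [ln(414.3821/145.3269) + (0.0464 + 0.5·0.3952²)·5.0580] / (0.3952·√5.0580)
   = [1.047803 + 0.629678] / 0.888805 = 1.887345
d₂ = d₁ − σ√T = 1.887345 − 0.888805 = 0.998540
N(d₁) = 0.970443,  N(d₂) = 0.840991,  e^(−rT) = 0.790815
E₀ = V₀·N(d₁) − D·e^(−rT)·N(d₂)
   = 414.3821·0.970443 − 145.3269·0.790815·0.840991 = 305.481873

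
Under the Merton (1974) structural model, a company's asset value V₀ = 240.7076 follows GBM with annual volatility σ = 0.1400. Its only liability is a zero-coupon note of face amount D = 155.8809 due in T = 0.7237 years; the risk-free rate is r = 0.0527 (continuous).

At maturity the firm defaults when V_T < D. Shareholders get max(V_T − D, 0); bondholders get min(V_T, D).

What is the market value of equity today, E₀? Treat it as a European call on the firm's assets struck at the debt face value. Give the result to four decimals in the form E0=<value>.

d₁ = [ln(V₀/D) + (r + σ²/2)T] / (σ√T)
   = [ln(240.7076/155.8809) + (0.0527 + 0.5·0.1400²)·0.7237] / (0.1400·√0.7237)
   = [0.434491 + 0.045231] / 0.119099 = 4.027933
d₂ = d₁ − σ√T = 4.027933 − 0.119099 = 3.908834
N(d₁) = 0.999972,  N(d₂) = 0.999954,  e^(−rT) = 0.962579
E₀ = V₀·N(d₁) − D·e^(−rT)·N(d₂)
   = 240.7076·0.999972 − 155.8809·0.962579·0.999954 = 90.660083

E0=90.6601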